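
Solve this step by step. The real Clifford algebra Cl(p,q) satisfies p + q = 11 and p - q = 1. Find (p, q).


We need p + q = 11 and p - q = 1.
Adding: 2p = 11 + 1 = 12, so p = 6.
Then q = 11 - 6 = 5.
(p, q) = (6, 5)


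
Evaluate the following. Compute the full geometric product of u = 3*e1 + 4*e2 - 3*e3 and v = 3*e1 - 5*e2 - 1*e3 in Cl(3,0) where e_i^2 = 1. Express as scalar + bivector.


In Cl(3,0): e_i^2 = 1, e_ie_j = -e_je_i for i != j.
Scalar part = u . v = 3*3 + 4*(-5) + (-3)*(-1)
= 9 + (-20) + 3 = -8
e12 coeff = 3*(-5) - 4*3 = -15 - 12 = -27
e13 coeff = 3*(-1) - (-3)*3 = -3 - (-9) = 6
e23 coeff = 4*(-1) - (-3)*(-5) = -4 - 15 = -19
uv = -8 - 27*e12 + 6*e13 - 19*e23


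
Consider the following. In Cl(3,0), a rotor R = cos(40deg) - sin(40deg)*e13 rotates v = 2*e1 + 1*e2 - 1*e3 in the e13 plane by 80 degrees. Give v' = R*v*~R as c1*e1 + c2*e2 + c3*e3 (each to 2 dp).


Rotor R = cos(40deg) - sin(40deg)*e13
Rotation angle theta = 2 * 40 = 80 degrees in the e13 plane (e1 -> e3).
The component perpendicular to the plane (e2) is invariant: v'_2 = v2 = 1.00
cos(80deg) = 0.1736, sin(80deg) = 0.9848
v'_1 = v1*cos(theta) - v3*sin(theta) = 2*0.1736 - (-1)*0.9848 = 1.33
v'_3 = v1*sin(theta) + v3*cos(theta) = 2*0.9848 + (-1)*0.1736 = 1.80
v' = 1.33*e1 + 1.00*e2 + 1.80*e3


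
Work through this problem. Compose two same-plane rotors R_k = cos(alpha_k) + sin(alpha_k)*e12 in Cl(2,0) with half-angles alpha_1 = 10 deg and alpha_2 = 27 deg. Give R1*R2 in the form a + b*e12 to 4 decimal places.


Same-plane rotors commute and their half-angles add:
R1*R2 = cos(a1 + a2) + sin(a1 + a2)*e12.
a1 + a2 = 10 + 27 = 37 deg
cos(37 deg) = 0.7986
sin(37 deg) = 0.6018
R1*R2 = 0.7986 + 0.6018*e12


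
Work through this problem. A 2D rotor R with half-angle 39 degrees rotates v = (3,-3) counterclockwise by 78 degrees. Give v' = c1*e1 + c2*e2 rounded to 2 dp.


Rotor R = cos(39deg) - sin(39deg)*e12
Rotation angle theta = 2 * 39 = 78 degrees
v' = R*v*~R rotates v by theta.
cos(78deg) = 0.2079, sin(78deg) = 0.9781
v'_1 = 3*cos(78deg) - (-3)*sin(78deg)
= 3*0.2079 - (-3)*0.9781
= 3.56
v'_2 = 3*sin(78deg) + (-3)*cos(78deg)
= 3*0.9781 + (-3)*0.2079
= 2.31
v' = 3.56*e1 + 2.31*e2


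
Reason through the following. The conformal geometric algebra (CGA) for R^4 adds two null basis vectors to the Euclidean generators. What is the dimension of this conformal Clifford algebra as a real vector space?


The conformal model of R^4 uses Cl(5,1): the 4 Euclidean generators plus two extra orthogonal generators e+ (e+^2 = +1) and e- (e-^2 = -1), from which the null vectors e0, einf are built.
Number of generators m = 4 + 2 = 6.
dim Cl(p,q) = 2^m = 2^6 = 64


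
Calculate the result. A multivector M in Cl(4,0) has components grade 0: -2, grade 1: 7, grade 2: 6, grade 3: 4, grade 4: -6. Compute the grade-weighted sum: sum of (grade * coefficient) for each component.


Grade-weighted sum = sum of grade_k * coefficient_k
0*(-2) = 0
1*7 = 7
2*6 = 12
3*4 = 12
4*(-6) = -24
Total = 0 + 7 + 12 + 12 + (-24) = 7


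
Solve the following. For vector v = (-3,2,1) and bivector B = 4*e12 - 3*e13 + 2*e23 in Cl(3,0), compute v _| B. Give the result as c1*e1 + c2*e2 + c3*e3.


Left contraction v _| B = <vB>_1 (grade-1 part of the geometric product vB).
Using e1_|e12 = e2, e2_|e12 = -e1, e1_|e13 = e3, e3_|e13 = -e1, e2_|e23 = e3, e3_|e23 = -e2:
e1 coeff: -v2*b12 - v3*b13 = -(2)*(4) - (1)*(-3) = -5
e2 coeff: v1*b12 - v3*b23 = (-3)*(4) - (1)*(2) = -14
e3 coeff: v1*b13 + v2*b23 = (-3)*(-3) + (2)*(2) = 13
v _| B = -5*e1 - 14*e2 + 13*e3


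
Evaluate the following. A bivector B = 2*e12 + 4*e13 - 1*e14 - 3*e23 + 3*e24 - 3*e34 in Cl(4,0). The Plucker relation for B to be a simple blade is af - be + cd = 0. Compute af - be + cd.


Plucker relation: af - be + cd
a*f = 2*(-3) = -6
b*e = 4*3 = 12
c*d = (-1)*(-3) = 3
af - be + cd = -6 - 12 + 3
= -15


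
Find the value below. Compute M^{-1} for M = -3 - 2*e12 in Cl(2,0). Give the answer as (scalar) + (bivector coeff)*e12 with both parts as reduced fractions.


M = -3 - 2*e12, where e12^2 = -1.
Since M commutes with its reverse ~M = a - b*e12, M * ~M = a^2 - b^2*e12^2 = a^2 + b^2.
So M^{-1} = ~M / (a^2 + b^2) = (a - b*e12)/(a^2 + b^2).
a^2 + b^2 = 9 + 4 = 13
Scalar part = -3/13 = -3/13
Bivector coeff = 2/13 = 2/13
M^{-1} = -3/13 + 2/13*e12


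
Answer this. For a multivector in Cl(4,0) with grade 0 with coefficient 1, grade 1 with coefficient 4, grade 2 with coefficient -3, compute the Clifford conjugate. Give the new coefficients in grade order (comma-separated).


Clifford conjugate sign for grade k: (-1)^(k(k+1)/2)
Grade 0: (-1)^(0*1/2) = (-1)^0 = 1, coeff 1 -> 1
Grade 1: (-1)^(1*2/2) = (-1)^1 = -1, coeff 4 -> -4
Grade 2: (-1)^(2*3/2) = (-1)^3 = -1, coeff -3 -> 3
Conjugated coefficients: 1, -4, 3


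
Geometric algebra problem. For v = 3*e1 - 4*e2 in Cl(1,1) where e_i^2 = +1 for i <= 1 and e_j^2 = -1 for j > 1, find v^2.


v^2 = sum of c_i^2 * e_i^2
Positive signature terms (e_i^2 = +1): 3^2 = 9
Negative signature terms (e_j^2 = -1): (-4)^2 = 16
v^2 = 9 - 16 = -7


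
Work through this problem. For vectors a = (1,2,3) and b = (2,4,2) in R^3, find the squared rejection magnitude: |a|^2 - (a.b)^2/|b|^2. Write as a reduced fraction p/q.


|a|^2 = 1^2 + 2^2 + 3^2 = 14
|b|^2 = 2^2 + 4^2 + 2^2 = 24
a . b = 1*2 + 2*4 + 3*2 = 16
(a.b)^2 = 16^2 = 256
|rej|^2 = 14 - 256/24
= (336 - 256)/24
= 80/24
In lowest terms: 10/3


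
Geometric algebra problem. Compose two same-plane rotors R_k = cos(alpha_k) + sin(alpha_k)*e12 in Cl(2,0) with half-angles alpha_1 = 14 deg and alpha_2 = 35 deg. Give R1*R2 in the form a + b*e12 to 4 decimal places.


Same-plane rotors commute and their half-angles add:
R1*R2 = cos(a1 + a2) + sin(a1 + a2)*e12.
a1 + a2 = 14 + 35 = 49 deg
cos(49 deg) = 0.6561
sin(49 deg) = 0.7547
R1*R2 = 0.6561 + 0.7547*e12


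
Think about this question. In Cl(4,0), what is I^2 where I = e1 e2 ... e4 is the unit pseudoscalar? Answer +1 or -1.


The pseudoscalar I = e1...e_n (product of all n generators) of Cl(p,q) satisfies I^2 = (-1)^(q + n(n-1)/2).
p = 4, q = 0, n = p + q = 4
n(n-1)/2 = 4 * 3 / 2 = 6
Exponent = q + n(n-1)/2 = 0 + 6 = 6
I^2 = (-1)^6 = +1


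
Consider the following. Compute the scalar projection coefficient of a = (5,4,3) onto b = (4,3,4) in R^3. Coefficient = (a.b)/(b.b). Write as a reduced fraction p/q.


Projection coefficient = (a . b) / (b . b)
a . b = 5*4 + 4*3 + 3*4
= 20 + 12 + 12 = 44
b . b = 4^2 + 3^2 + 4^2
= 16 + 9 + 16 = 41
Coefficient = 44/41
In lowest terms: 44/41


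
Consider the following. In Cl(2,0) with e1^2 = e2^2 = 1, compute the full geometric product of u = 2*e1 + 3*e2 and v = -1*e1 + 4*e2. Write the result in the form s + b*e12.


Expand: (2*e1 + 3*e2)(-1*e1 + 4*e2)
= 2*(-1)*e1e1 + 2*4*e1e2 + 3*(-1)*e2e1 + 3*4*e2e2
Using e1^2 = e2^2 = 1, e2e1 = -e1e2:
Scalar part s = 2*(-1) + 3*4 = -2 + 12 = 10
Bivector part b = 2*4 - 3*(-1) = 8 - (-3) = 11
uv = 10 + 11*e12


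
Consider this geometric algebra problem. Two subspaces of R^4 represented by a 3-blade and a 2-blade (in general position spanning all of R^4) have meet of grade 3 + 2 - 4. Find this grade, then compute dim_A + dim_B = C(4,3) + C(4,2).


Meet grade = grade(A) + grade(B) - n
= 3 + 2 - 4 = 1
C(4,3) = 4
C(4,2) = 6
dim_A + dim_B = 4 + 6 = 10


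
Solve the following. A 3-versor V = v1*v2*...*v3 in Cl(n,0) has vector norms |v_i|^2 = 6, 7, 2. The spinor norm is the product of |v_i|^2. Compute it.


Spinor norm N(V) = |v1|^2 * |v2|^2 * ... * |v3|^2
= 6 * 7 * 2
Running product: 6, 42, 84
N(V) = 84


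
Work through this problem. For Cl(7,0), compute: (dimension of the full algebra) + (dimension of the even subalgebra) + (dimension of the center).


n = 7 + 0 = 7
Total dim = 2^7 = 128
Even subalgebra dim = 2^6 = 64
n is odd, so center dim = 2
Sum = 128 + 64 + 2 = 194


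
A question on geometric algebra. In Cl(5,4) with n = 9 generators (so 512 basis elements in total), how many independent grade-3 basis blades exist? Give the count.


Number of grade-k basis blades in Cl(p,q) with n = p + q is C(n, k).
n = 5 + 4 = 9
C(9, 3) = 9! / (3! * 6!)
= 362880 / (6 * 720)
= 84


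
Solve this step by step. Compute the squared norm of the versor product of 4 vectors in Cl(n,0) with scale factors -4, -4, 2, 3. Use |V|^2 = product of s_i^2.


Each vector v_i has |v_i|^2 = s_i^2
Squared scales: (-4)^2 = 16, (-4)^2 = 16, 2^2 = 4, 3^2 = 9
|V|^2 = 16 * 16 * 4 * 9
= 9216


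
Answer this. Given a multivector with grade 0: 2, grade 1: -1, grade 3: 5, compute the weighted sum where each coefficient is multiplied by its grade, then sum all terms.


Grade-weighted sum = sum of grade_k * coefficient_k
0*2 = 0
1*(-1) = -1
3*5 = 15
Total = 0 + (-1) + 15 = 14


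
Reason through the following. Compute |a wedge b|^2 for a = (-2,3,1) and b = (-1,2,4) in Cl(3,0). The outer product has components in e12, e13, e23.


a wedge b = (a1*b2 - a2*b1)*e12 + (a1*b3 - a3*b1)*e13 + (a2*b3 - a3*b2)*e23
e12 coeff: (-2)*2 - 3*(-1) = -4 - (-3) = -1
e13 coeff: (-2)*4 - 1*(-1) = -8 - (-1) = -7
e23 coeff: 3*4 - 1*2 = 12 - 2 = 10
|a wedge b|^2 = (-1)^2 + (-7)^2 + 10^2
= 1 + 49 + 100
= 150


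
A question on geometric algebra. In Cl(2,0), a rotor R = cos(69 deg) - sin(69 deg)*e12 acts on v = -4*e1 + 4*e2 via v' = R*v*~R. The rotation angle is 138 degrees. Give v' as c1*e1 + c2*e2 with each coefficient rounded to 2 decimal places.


Rotor R = cos(69deg) - sin(69deg)*e12
Rotation angle theta = 2 * 69 = 138 degrees
v' = R*v*~R rotates v by theta.
cos(138deg) = -0.7431, sin(138deg) = 0.6691
v'_1 = -4*cos(138deg) - 4*sin(138deg)
= -4*(-0.7431) - 4*0.6691
= 0.30
v'_2 = -4*sin(138deg) + 4*cos(138deg)
= -4*0.6691 + 4*(-0.7431)
= -5.65
v' = 0.30*e1 - 5.65*e2


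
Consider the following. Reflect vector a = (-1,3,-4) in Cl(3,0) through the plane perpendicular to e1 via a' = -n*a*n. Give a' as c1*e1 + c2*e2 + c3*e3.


Reflection formula: a' = -n*a*n, with n = e1 (unit vector, n^2 = 1).
For reflection through hyperplane perp to e1:
The component along e1 flips sign, others stay.
a = (-1, 3, -4)
a' = (1, 3, -4)
a' = 1*e1 + 3*e2 - 4*e3


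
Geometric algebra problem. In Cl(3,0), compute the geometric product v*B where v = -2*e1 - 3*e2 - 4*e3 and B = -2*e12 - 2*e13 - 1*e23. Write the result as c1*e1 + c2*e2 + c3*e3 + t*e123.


vB has grade-1 (vector) and grade-3 (trivector) parts: vB = (v _| B) + (v ^ B).
Vector part <vB>_1:
  e1: -v2*b12 - v3*b13 = -(-3)*(-2) - (-4)*(-2) = -14
  e2: v1*b12 - v3*b23 = (-2)*(-2) - (-4)*(-1) = 0
  e3: v1*b13 + v2*b23 = (-2)*(-2) + (-3)*(-1) = 7
Trivector part <vB>_3:
  e123: v1*b23 - v2*b13 + v3*b12 = (-2)*(-1) - (-3)*(-2) + (-4)*(-2) = 4
vB = -14*e1 + 0*e2 + 7*e3 + 4*e123


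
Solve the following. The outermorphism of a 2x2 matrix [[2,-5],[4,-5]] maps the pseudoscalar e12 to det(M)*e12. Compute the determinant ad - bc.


The outermorphism of a linear map f sends e1^e2 to f(e1)^f(e2).
f(e1) = 2*e1 + 4*e2
f(e2) = -5*e1 - 5*e2
f(e1) ^ f(e2) = (2*e1 + 4*e2) ^ (-5*e1 - 5*e2)
= 2*(-5)*e12 + 4*(-5)*e21
= (-10 - (-20))*e12
= 10*e12
Coefficient = 10


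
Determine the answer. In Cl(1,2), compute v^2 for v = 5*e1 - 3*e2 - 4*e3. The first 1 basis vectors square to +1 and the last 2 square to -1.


v^2 = sum of c_i^2 * e_i^2
Positive signature terms (e_i^2 = +1): 5^2 = 25
Negative signature terms (e_j^2 = -1): (-3)^2 + (-4)^2 = 25
v^2 = 25 - 25 = 0


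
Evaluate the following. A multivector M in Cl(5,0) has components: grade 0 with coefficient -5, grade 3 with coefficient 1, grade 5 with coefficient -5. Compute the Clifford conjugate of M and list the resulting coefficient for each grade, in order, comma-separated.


Clifford conjugate sign for grade k: (-1)^(k(k+1)/2)
Grade 0: (-1)^(0*1/2) = (-1)^0 = 1, coeff -5 -> -5
Grade 3: (-1)^(3*4/2) = (-1)^6 = 1, coeff 1 -> 1
Grade 5: (-1)^(5*6/2) = (-1)^15 = -1, coeff -5 -> 5
Conjugated coefficients: -5, 1, 5


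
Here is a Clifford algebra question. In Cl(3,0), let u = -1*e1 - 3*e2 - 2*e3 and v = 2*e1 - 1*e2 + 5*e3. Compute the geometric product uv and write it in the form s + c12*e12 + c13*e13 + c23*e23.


In Cl(3,0): e_i^2 = 1, e_ie_j = -e_je_i for i != j.
Scalar part = u . v = (-1)*2 + (-3)*(-1) + (-2)*5
= -2 + 3 + (-10) = -9
e12 coeff = (-1)*(-1) - (-3)*2 = 1 - (-6) = 7
e13 coeff = (-1)*5 - (-2)*2 = -5 - (-4) = -1
e23 coeff = (-3)*5 - (-2)*(-1) = -15 - 2 = -17
uv = -9 + 7*e12 - 1*e13 - 17*e23


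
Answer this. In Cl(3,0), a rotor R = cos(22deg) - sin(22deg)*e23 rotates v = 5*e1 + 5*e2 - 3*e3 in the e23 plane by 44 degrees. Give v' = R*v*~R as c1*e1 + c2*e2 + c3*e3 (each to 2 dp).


Rotor R = cos(22deg) - sin(22deg)*e23
Rotation angle theta = 2 * 22 = 44 degrees in the e23 plane (e2 -> e3).
The component perpendicular to the plane (e1) is invariant: v'_1 = v1 = 5.00
cos(44deg) = 0.7193, sin(44deg) = 0.6947
v'_2 = v2*cos(theta) - v3*sin(theta) = 5*0.7193 - (-3)*0.6947 = 5.68
v'_3 = v2*sin(theta) + v3*cos(theta) = 5*0.6947 + (-3)*0.7193 = 1.32
v' = 5.00*e1 + 5.68*e2 + 1.32*e3


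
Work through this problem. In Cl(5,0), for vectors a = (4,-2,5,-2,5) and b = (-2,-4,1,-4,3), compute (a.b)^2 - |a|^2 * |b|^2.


a . b = 4*(-2) + (-2)*(-4) + 5*1 + (-2)*(-4) + 5*3
= -8 + 8 + 5 + 8 + 15 = 28
|a|^2 = 4^2 + (-2)^2 + 5^2 + (-2)^2 + 5^2 = 74
|b|^2 = (-2)^2 + (-4)^2 + 1^2 + (-4)^2 + 3^2 = 46
(a.b)^2 = 28^2 = 784
|a|^2 * |b|^2 = 74 * 46 = 3404
Result = 784 - 3404 = -2620


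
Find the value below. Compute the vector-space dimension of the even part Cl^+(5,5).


Even subalgebra dimension = 2^(n-1)
n = 5 + 5 = 10
2^(10 - 1) = 2^9 = 512
Verification: sum of C(10,k) for even k = 1 + 45 + 210 + 210 + 45 + 1 = 512
Result = 512


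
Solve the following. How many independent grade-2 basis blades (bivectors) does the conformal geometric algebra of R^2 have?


The conformal model of R^2 uses Cl(3,1) with m = 2 + 2 = 4 generators.
Number of grade-2 blades = C(m, 2) = C(4, 2)
= 4*3/2 = 6


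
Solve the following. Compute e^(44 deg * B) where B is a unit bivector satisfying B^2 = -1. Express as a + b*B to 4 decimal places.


For a unit bivector B with B^2 = -1, the exponential series gives
e^(theta*B) = cos(theta) + sin(theta)*B (the GA analogue of Euler's formula).
theta = 44 degrees = 0.767945 rad
cos(44 deg) = 0.7193
sin(44 deg) = 0.6947
exp(theta*B) = 0.7193 + 0.6947*B


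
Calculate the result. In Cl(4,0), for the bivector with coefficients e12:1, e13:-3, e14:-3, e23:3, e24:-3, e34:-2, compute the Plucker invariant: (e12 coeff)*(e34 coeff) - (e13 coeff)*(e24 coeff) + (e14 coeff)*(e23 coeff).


Plucker relation: af - be + cd
a*f = 1*(-2) = -2
b*e = (-3)*(-3) = 9
c*d = (-3)*3 = -9
af - be + cd = -2 - 9 + (-9)
= -20


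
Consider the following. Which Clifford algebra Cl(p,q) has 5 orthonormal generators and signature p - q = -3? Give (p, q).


We need p + q = 5 and p - q = -3.
Adding: 2p = 5 + (-3) = 2, so p = 1.
Then q = 5 - 1 = 4.
(p, q) = (1, 4)


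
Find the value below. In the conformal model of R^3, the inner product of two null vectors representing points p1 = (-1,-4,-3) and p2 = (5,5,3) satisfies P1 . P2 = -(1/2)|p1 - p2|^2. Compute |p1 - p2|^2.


p1 - p2 = (-6, -9, -6)
|p1 - p2|^2 = (-6)^2 + (-9)^2 + (-6)^2
= 36 + 81 + 36
= 153


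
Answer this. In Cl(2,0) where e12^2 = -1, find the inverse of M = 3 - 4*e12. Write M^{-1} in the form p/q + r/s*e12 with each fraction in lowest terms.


M = 3 - 4*e12, where e12^2 = -1.
Since M commutes with its reverse ~M = a - b*e12, M * ~M = a^2 - b^2*e12^2 = a^2 + b^2.
So M^{-1} = ~M / (a^2 + b^2) = (a - b*e12)/(a^2 + b^2).
a^2 + b^2 = 9 + 16 = 25
Scalar part = 3/25 = 3/25
Bivector coeff = 4/25 = 4/25
M^{-1} = 3/25 + 4/25*e12


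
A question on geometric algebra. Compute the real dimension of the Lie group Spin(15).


Spin(n) double-covers SO(n); both have Lie algebra so(n) of dimension n(n-1)/2.
n = 15
n(n-1) = 15 * 14 = 210
dim Spin(15) = 210/2 = 105


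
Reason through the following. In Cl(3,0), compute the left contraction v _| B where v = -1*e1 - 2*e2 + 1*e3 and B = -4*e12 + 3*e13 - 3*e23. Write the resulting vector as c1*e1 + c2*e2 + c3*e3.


Left contraction v _| B = <vB>_1 (grade-1 part of the geometric product vB).
Using e1_|e12 = e2, e2_|e12 = -e1, e1_|e13 = e3, e3_|e13 = -e1, e2_|e23 = e3, e3_|e23 = -e2:
e1 coeff: -v2*b12 - v3*b13 = -(-2)*(-4) - (1)*(3) = -11
e2 coeff: v1*b12 - v3*b23 = (-1)*(-4) - (1)*(-3) = 7
e3 coeff: v1*b13 + v2*b23 = (-1)*(3) + (-2)*(-3) = 3
v _| B = -11*e1 + 7*e2 + 3*e3


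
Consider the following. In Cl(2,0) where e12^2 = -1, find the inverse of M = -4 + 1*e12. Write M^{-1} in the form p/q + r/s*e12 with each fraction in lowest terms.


M = -4 + 1*e12, where e12^2 = -1.
Since M commutes with its reverse ~M = a - b*e12, M * ~M = a^2 - b^2*e12^2 = a^2 + b^2.
So M^{-1} = ~M / (a^2 + b^2) = (a - b*e12)/(a^2 + b^2).
a^2 + b^2 = 16 + 1 = 17
Scalar part = -4/17 = -4/17
Bivector coeff = -1/17 = -1/17
M^{-1} = -4/17 - 1/17*e12


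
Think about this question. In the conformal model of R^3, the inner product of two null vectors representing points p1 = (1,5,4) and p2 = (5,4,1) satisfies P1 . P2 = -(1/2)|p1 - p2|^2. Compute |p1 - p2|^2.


p1 - p2 = (-4, 1, 3)
|p1 - p2|^2 = (-4)^2 + 1^2 + 3^2
= 16 + 1 + 9
= 26


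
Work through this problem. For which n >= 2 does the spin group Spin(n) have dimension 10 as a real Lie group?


dim Spin(n) = dim so(n) = n(n-1)/2.
Solve n(n-1)/2 = 10, i.e. n^2 - n - 20 = 0.
Discriminant = 1 + 8*10 = 81
n = (1 + sqrt(81))/2 = (1 + 9)/2 = 5


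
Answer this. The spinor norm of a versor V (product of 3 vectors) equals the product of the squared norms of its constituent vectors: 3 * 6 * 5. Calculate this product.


Spinor norm N(V) = |v1|^2 * |v2|^2 * ... * |v3|^2
= 3 * 6 * 5
Running product: 3, 18, 90
N(V) = 90


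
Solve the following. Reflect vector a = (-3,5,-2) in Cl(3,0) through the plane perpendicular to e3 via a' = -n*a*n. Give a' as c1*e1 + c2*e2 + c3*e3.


Reflection formula: a' = -n*a*n, with n = e3 (unit vector, n^2 = 1).
For reflection through hyperplane perp to e3:
The component along e3 flips sign, others stay.
a = (-3, 5, -2)
a' = (-3, 5, 2)
a' = -3*e1 + 5*e2 + 2*e3


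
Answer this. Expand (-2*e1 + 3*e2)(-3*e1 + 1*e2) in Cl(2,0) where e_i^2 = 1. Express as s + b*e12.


Expand: (-2*e1 + 3*e2)(-3*e1 + 1*e2)
= (-2)*(-3)*e1e1 + (-2)*1*e1e2 + 3*(-3)*e2e1 + 3*1*e2e2
Using e1^2 = e2^2 = 1, e2e1 = -e1e2:
Scalar part s = (-2)*(-3) + 3*1 = 6 + 3 = 9
Bivector part b = (-2)*1 - 3*(-3) = -2 - (-9) = 7
uv = 9 + 7*e12


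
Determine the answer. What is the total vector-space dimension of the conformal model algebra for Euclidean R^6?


The conformal model of R^6 uses Cl(7,1): the 6 Euclidean generators plus two extra orthogonal generators e+ (e+^2 = +1) and e- (e-^2 = -1), from which the null vectors e0, einf are built.
Number of generators m = 6 + 2 = 8.
dim Cl(p,q) = 2^m = 2^8 = 256


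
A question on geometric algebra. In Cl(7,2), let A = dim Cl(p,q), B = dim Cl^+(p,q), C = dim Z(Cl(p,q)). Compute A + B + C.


n = 7 + 2 = 9
Total dim = 2^9 = 512
Even subalgebra dim = 2^8 = 256
n is odd, so center dim = 2
Sum = 512 + 256 + 2 = 770


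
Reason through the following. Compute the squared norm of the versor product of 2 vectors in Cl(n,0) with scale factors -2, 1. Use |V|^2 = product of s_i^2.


Each vector v_i has |v_i|^2 = s_i^2
Squared scales: (-2)^2 = 4, 1^2 = 1
|V|^2 = 4 * 1
= 4


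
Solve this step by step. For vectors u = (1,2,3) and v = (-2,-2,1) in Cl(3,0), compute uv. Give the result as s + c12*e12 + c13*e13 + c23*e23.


In Cl(3,0): e_i^2 = 1, e_ie_j = -e_je_i for i != j.
Scalar part = u . v = 1*(-2) + 2*(-2) + 3*1
= -2 + (-4) + 3 = -3
e12 coeff = 1*(-2) - 2*(-2) = -2 - (-4) = 2
e13 coeff = 1*1 - 3*(-2) = 1 - (-6) = 7
e23 coeff = 2*1 - 3*(-2) = 2 - (-6) = 8
uv = -3 + 2*e12 + 7*e13 + 8*e23


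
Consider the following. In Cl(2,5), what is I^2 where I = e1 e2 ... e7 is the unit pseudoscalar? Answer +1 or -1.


The pseudoscalar I = e1...e_n (product of all n generators) of Cl(p,q) satisfies I^2 = (-1)^(q + n(n-1)/2).
p = 2, q = 5, n = p + q = 7
n(n-1)/2 = 7 * 6 / 2 = 21
Exponent = q + n(n-1)/2 = 5 + 21 = 26
I^2 = (-1)^26 = +1


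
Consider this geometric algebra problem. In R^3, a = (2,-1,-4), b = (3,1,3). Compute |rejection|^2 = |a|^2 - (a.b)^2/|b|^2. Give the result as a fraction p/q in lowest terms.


|a|^2 = 2^2 + (-1)^2 + (-4)^2 = 21
|b|^2 = 3^2 + 1^2 + 3^2 = 19
a . b = 2*3 + (-1)*1 + (-4)*3 = -7
(a.b)^2 = (-7)^2 = 49
|rej|^2 = 21 - 49/19
= (399 - 49)/19
= 350/19
In lowest terms: 350/19


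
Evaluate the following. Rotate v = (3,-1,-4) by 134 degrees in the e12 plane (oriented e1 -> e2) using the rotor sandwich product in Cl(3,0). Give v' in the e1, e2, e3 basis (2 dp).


Rotor R = cos(67deg) - sin(67deg)*e12
Rotation angle theta = 2 * 67 = 134 degrees in the e12 plane (e1 -> e2).
The component perpendicular to the plane (e3) is invariant: v'_3 = v3 = -4.00
cos(134deg) = -0.6947, sin(134deg) = 0.7193
v'_1 = v1*cos(theta) - v2*sin(theta) = 3*(-0.6947) - (-1)*0.7193 = -1.36
v'_2 = v1*sin(theta) + v2*cos(theta) = 3*0.7193 + (-1)*(-0.6947) = 2.85
v' = -1.36*e1 + 2.85*e2 - 4.00*e3


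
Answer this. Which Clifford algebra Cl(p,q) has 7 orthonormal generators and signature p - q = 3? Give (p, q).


We need p + q = 7 and p - q = 3.
Adding: 2p = 7 + 3 = 10, so p = 5.
Then q = 7 - 5 = 2.
(p, q) = (5, 2)


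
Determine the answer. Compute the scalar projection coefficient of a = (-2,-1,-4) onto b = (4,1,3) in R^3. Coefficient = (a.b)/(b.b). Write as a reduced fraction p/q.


Projection coefficient = (a . b) / (b . b)
a . b = (-2)*4 + (-1)*1 + (-4)*3
= -8 + (-1) + (-12) = -21
b . b = 4^2 + 1^2 + 3^2
= 16 + 1 + 9 = 26
Coefficient = -21/26
In lowest terms: -21/26


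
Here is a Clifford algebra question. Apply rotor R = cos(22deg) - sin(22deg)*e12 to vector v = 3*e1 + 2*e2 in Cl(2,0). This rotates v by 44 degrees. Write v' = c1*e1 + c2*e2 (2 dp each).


Rotor R = cos(22deg) - sin(22deg)*e12
Rotation angle theta = 2 * 22 = 44 degrees
v' = R*v*~R rotates v by theta.
cos(44deg) = 0.7193, sin(44deg) = 0.6947
v'_1 = 3*cos(44deg) - 2*sin(44deg)
= 3*0.7193 - 2*0.6947
= 0.77
v'_2 = 3*sin(44deg) + 2*cos(44deg)
= 3*0.6947 + 2*0.7193
= 3.52
v' = 0.77*e1 + 3.52*e2


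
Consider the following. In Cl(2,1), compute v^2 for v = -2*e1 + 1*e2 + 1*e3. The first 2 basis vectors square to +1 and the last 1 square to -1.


v^2 = sum of c_i^2 * e_i^2
Positive signature terms (e_i^2 = +1): (-2)^2 + 1^2 = 5
Negative signature terms (e_j^2 = -1): 1^2 = 1
v^2 = 5 - 1 = 4


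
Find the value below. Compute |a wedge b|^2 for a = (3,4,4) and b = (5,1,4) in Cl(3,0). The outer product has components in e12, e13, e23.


a wedge b = (a1*b2 - a2*b1)*e12 + (a1*b3 - a3*b1)*e13 + (a2*b3 - a3*b2)*e23
e12 coeff: 3*1 - 4*5 = 3 - 20 = -17
e13 coeff: 3*4 - 4*5 = 12 - 20 = -8
e23 coeff: 4*4 - 4*1 = 16 - 4 = 12
|a wedge b|^2 = (-17)^2 + (-8)^2 + 12^2
= 289 + 64 + 144
= 497


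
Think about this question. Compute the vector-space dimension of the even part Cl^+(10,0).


Even subalgebra dimension = 2^(n-1)
n = 10 + 0 = 10
2^(10 - 1) = 2^9 = 512
Verification: sum of C(10,k) for even k = 1 + 45 + 210 + 210 + 45 + 1 = 512
Result = 512


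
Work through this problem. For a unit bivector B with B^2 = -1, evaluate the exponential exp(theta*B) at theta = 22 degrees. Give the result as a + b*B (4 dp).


For a unit bivector B with B^2 = -1, the exponential series gives
e^(theta*B) = cos(theta) + sin(theta)*B (the GA analogue of Euler's formula).
theta = 22 degrees = 0.383972 rad
cos(22 deg) = 0.9272
sin(22 deg) = 0.3746
exp(theta*B) = 0.9272 + 0.3746*B


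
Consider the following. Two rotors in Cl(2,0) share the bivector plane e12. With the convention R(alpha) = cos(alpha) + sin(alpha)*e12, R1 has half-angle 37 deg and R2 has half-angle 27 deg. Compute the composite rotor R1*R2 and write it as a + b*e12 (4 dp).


Same-plane rotors commute and their half-angles add:
R1*R2 = cos(a1 + a2) + sin(a1 + a2)*e12.
a1 + a2 = 37 + 27 = 64 deg
cos(64 deg) = 0.4384
sin(64 deg) = 0.8988
R1*R2 = 0.4384 + 0.8988*e12


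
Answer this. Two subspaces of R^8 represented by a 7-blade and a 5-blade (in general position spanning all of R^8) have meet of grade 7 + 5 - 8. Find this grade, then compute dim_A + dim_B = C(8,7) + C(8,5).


Meet grade = grade(A) + grade(B) - n
= 7 + 5 - 8 = 4
C(8,7) = 8
C(8,5) = 56
dim_A + dim_B = 8 + 56 = 64


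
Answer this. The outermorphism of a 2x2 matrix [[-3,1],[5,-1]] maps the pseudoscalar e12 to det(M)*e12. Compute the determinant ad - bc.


The outermorphism of a linear map f sends e1^e2 to f(e1)^f(e2).
f(e1) = -3*e1 + 5*e2
f(e2) = 1*e1 - 1*e2
f(e1) ^ f(e2) = (-3*e1 + 5*e2) ^ (1*e1 - 1*e2)
= (-3)*(-1)*e12 + 5*1*e21
= (3 - 5)*e12
= -2*e12
Coefficient = -2


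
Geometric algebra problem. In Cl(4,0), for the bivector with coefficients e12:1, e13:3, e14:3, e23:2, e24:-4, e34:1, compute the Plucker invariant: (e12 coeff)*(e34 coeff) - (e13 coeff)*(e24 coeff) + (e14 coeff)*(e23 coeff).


Plucker relation: af - be + cd
a*f = 1*1 = 1
b*e = 3*(-4) = -12
c*d = 3*2 = 6
af - be + cd = 1 - (-12) + 6
= 19


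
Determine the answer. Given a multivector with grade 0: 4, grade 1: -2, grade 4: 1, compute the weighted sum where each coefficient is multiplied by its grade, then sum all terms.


Grade-weighted sum = sum of grade_k * coefficient_k
0*4 = 0
1*(-2) = -2
4*1 = 4
Total = 0 + (-2) + 4 = 2


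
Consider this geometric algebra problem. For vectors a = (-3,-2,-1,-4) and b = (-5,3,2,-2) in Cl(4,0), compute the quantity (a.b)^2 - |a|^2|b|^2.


a . b = (-3)*(-5) + (-2)*3 + (-1)*2 + (-4)*(-2)
= 15 + (-6) + (-2) + 8 = 15
|a|^2 = (-3)^2 + (-2)^2 + (-1)^2 + (-4)^2 = 30
|b|^2 = (-5)^2 + 3^2 + 2^2 + (-2)^2 = 42
(a.b)^2 = 15^2 = 225
|a|^2 * |b|^2 = 30 * 42 = 1260
Result = 225 - 1260 = -1035


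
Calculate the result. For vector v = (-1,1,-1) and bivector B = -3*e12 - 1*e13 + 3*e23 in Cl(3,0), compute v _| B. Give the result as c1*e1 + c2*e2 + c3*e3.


Left contraction v _| B = <vB>_1 (grade-1 part of the geometric product vB).
Using e1_|e12 = e2, e2_|e12 = -e1, e1_|e13 = e3, e3_|e13 = -e1, e2_|e23 = e3, e3_|e23 = -e2:
e1 coeff: -v2*b12 - v3*b13 = -(1)*(-3) - (-1)*(-1) = 2
e2 coeff: v1*b12 - v3*b23 = (-1)*(-3) - (-1)*(3) = 6
e3 coeff: v1*b13 + v2*b23 = (-1)*(-1) + (1)*(3) = 4
v _| B = 2*e1 + 6*e2 + 4*e3


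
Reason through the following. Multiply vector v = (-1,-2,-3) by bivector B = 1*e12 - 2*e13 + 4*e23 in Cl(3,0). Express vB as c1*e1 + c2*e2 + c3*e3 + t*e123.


vB has grade-1 (vector) and grade-3 (trivector) parts: vB = (v _| B) + (v ^ B).
Vector part <vB>_1:
  e1: -v2*b12 - v3*b13 = -(-2)*(1) - (-3)*(-2) = -4
  e2: v1*b12 - v3*b23 = (-1)*(1) - (-3)*(4) = 11
  e3: v1*b13 + v2*b23 = (-1)*(-2) + (-2)*(4) = -6
Trivector part <vB>_3:
  e123: v1*b23 - v2*b13 + v3*b12 = (-1)*(4) - (-2)*(-2) + (-3)*(1) = -11
vB = -4*e1 + 11*e2 - 6*e3 - 11*e123


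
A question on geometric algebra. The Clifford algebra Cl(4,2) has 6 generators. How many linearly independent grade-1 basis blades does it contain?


Number of grade-k basis blades in Cl(p,q) with n = p + q is C(n, k).
n = 4 + 2 = 6
C(6, 1) = 6! / (1! * 5!)
= 720 / (1 * 120)
= 6


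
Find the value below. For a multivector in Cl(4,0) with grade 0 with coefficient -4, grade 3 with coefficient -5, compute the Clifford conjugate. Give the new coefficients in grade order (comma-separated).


Clifford conjugate sign for grade k: (-1)^(k(k+1)/2)
Grade 0: (-1)^(0*1/2) = (-1)^0 = 1, coeff -4 -> -4
Grade 3: (-1)^(3*4/2) = (-1)^6 = 1, coeff -5 -> -5
Conjugated coefficients: -4, -5


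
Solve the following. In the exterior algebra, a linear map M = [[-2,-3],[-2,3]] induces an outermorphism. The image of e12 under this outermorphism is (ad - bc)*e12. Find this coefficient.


The outermorphism of a linear map f sends e1^e2 to f(e1)^f(e2).
f(e1) = -2*e1 - 2*e2
f(e2) = -3*e1 + 3*e2
f(e1) ^ f(e2) = (-2*e1 - 2*e2) ^ (-3*e1 + 3*e2)
= (-2)*3*e12 + (-2)*(-3)*e21
= (-6 - 6)*e12
= -12*e12
Coefficient = -12


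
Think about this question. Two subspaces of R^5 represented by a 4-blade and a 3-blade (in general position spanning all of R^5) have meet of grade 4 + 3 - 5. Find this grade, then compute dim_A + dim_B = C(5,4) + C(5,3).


Meet grade = grade(A) + grade(B) - n
= 4 + 3 - 5 = 2
C(5,4) = 5
C(5,3) = 10
dim_A + dim_B = 5 + 10 = 15


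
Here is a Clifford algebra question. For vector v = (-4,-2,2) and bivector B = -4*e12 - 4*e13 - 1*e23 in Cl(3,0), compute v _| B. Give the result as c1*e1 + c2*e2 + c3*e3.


Left contraction v _| B = <vB>_1 (grade-1 part of the geometric product vB).
Using e1_|e12 = e2, e2_|e12 = -e1, e1_|e13 = e3, e3_|e13 = -e1, e2_|e23 = e3, e3_|e23 = -e2:
e1 coeff: -v2*b12 - v3*b13 = -(-2)*(-4) - (2)*(-4) = 0
e2 coeff: v1*b12 - v3*b23 = (-4)*(-4) - (2)*(-1) = 18
e3 coeff: v1*b13 + v2*b23 = (-4)*(-4) + (-2)*(-1) = 18
v _| B = 0*e1 + 18*e2 + 18*e3


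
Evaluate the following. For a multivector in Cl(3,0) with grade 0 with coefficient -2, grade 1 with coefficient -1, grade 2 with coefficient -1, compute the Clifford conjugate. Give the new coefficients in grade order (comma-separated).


Clifford conjugate sign for grade k: (-1)^(k(k+1)/2)
Grade 0: (-1)^(0*1/2) = (-1)^0 = 1, coeff -2 -> -2
Grade 1: (-1)^(1*2/2) = (-1)^1 = -1, coeff -1 -> 1
Grade 2: (-1)^(2*3/2) = (-1)^3 = -1, coeff -1 -> 1
Conjugated coefficients: -2, 1, 1


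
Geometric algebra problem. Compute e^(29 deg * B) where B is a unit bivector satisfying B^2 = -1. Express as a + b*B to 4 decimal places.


For a unit bivector B with B^2 = -1, the exponential series gives
e^(theta*B) = cos(theta) + sin(theta)*B (the GA analogue of Euler's formula).
theta = 29 degrees = 0.506145 rad
cos(29 deg) = 0.8746
sin(29 deg) = 0.4848
exp(theta*B) = 0.8746 + 0.4848*B


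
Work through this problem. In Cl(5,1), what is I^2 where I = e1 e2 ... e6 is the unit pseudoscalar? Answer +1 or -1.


The pseudoscalar I = e1...e_n (product of all n generators) of Cl(p,q) satisfies I^2 = (-1)^(q + n(n-1)/2).
p = 5, q = 1, n = p + q = 6
n(n-1)/2 = 6 * 5 / 2 = 15
Exponent = q + n(n-1)/2 = 1 + 15 = 16
I^2 = (-1)^16 = +1


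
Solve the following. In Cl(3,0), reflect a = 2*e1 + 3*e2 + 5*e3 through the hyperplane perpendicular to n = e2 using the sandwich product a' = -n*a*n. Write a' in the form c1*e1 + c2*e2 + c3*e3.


Reflection formula: a' = -n*a*n, with n = e2 (unit vector, n^2 = 1).
For reflection through hyperplane perp to e2:
The component along e2 flips sign, others stay.
a = (2, 3, 5)
a' = (2, -3, 5)
a' = 2*e1 - 3*e2 + 5*e3


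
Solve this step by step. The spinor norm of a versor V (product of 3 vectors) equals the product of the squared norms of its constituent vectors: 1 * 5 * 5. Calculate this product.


Spinor norm N(V) = |v1|^2 * |v2|^2 * ... * |v3|^2
= 1 * 5 * 5
Running product: 1, 5, 25
N(V) = 25


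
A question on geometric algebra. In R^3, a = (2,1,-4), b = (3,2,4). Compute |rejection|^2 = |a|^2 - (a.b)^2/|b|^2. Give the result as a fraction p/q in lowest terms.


|a|^2 = 2^2 + 1^2 + (-4)^2 = 21
|b|^2 = 3^2 + 2^2 + 4^2 = 29
a . b = 2*3 + 1*2 + (-4)*4 = -8
(a.b)^2 = (-8)^2 = 64
|rej|^2 = 21 - 64/29
= (609 - 64)/29
= 545/29
In lowest terms: 545/29


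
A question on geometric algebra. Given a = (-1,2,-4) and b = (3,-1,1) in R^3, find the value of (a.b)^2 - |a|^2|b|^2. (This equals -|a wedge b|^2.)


a . b = (-1)*3 + 2*(-1) + (-4)*1
= -3 + (-2) + (-4) = -9
|a|^2 = (-1)^2 + 2^2 + (-4)^2 = 21
|b|^2 = 3^2 + (-1)^2 + 1^2 = 11
(a.b)^2 = (-9)^2 = 81
|a|^2 * |b|^2 = 21 * 11 = 231
Result = 81 - 231 = -150


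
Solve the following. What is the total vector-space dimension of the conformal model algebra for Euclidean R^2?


The conformal model of R^2 uses Cl(3,1): the 2 Euclidean generators plus two extra orthogonal generators e+ (e+^2 = +1) and e- (e-^2 = -1), from which the null vectors e0, einf are built.
Number of generators m = 2 + 2 = 4.
dim Cl(p,q) = 2^m = 2^4 = 16


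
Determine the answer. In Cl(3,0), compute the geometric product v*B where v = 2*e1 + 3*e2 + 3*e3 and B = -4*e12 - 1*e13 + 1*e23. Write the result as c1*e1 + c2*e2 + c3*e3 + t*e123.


vB has grade-1 (vector) and grade-3 (trivector) parts: vB = (v _| B) + (v ^ B).
Vector part <vB>_1:
  e1: -v2*b12 - v3*b13 = -(3)*(-4) - (3)*(-1) = 15
  e2: v1*b12 - v3*b23 = (2)*(-4) - (3)*(1) = -11
  e3: v1*b13 + v2*b23 = (2)*(-1) + (3)*(1) = 1
Trivector part <vB>_3:
  e123: v1*b23 - v2*b13 + v3*b12 = (2)*(1) - (3)*(-1) + (3)*(-4) = -7
vB = 15*e1 - 11*e2 + 1*e3 - 7*e123


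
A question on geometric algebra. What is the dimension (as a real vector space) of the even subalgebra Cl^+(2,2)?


Even subalgebra dimension = 2^(n-1)
n = 2 + 2 = 4
2^(4 - 1) = 2^3 = 8
Verification: sum of C(4,k) for even k = 1 + 6 + 1 = 8
Result = 8


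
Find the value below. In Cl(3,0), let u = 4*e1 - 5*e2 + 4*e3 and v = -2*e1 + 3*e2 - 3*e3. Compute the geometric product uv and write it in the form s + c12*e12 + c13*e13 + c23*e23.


In Cl(3,0): e_i^2 = 1, e_ie_j = -e_je_i for i != j.
Scalar part = u . v = 4*(-2) + (-5)*3 + 4*(-3)
= -8 + (-15) + (-12) = -35
e12 coeff = 4*3 - (-5)*(-2) = 12 - 10 = 2
e13 coeff = 4*(-3) - 4*(-2) = -12 - (-8) = -4
e23 coeff = (-5)*(-3) - 4*3 = 15 - 12 = 3
uv = -35 + 2*e12 - 4*e13 + 3*e23


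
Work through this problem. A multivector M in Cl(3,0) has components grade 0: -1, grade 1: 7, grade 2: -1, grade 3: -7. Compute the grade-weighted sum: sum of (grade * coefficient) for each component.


Grade-weighted sum = sum of grade_k * coefficient_k
0*(-1) = 0
1*7 = 7
2*(-1) = -2
3*(-7) = -21
Total = 0 + 7 + (-2) + (-21) = -16


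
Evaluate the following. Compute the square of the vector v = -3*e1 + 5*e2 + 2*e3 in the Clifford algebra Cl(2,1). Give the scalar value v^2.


v^2 = sum of c_i^2 * e_i^2
Positive signature terms (e_i^2 = +1): (-3)^2 + 5^2 = 34
Negative signature terms (e_j^2 = -1): 2^2 = 4
v^2 = 34 - 4 = 30


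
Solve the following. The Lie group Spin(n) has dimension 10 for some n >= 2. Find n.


dim Spin(n) = dim so(n) = n(n-1)/2.
Solve n(n-1)/2 = 10, i.e. n^2 - n - 20 = 0.
Discriminant = 1 + 8*10 = 81
n = (1 + sqrt(81))/2 = (1 + 9)/2 = 5


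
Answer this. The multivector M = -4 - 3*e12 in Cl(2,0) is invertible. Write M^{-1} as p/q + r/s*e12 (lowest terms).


M = -4 - 3*e12, where e12^2 = -1.
Since M commutes with its reverse ~M = a - b*e12, M * ~M = a^2 - b^2*e12^2 = a^2 + b^2.
So M^{-1} = ~M / (a^2 + b^2) = (a - b*e12)/(a^2 + b^2).
a^2 + b^2 = 16 + 9 = 25
Scalar part = -4/25 = -4/25
Bivector coeff = 3/25 = 3/25
M^{-1} = -4/25 + 3/25*e12


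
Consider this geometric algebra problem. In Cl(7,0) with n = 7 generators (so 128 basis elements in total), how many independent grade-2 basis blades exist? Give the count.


Number of grade-k basis blades in Cl(p,q) with n = p + q is C(n, k).
n = 7 + 0 = 7
C(7, 2) = 7! / (2! * 5!)
= 5040 / (2 * 120)
= 21


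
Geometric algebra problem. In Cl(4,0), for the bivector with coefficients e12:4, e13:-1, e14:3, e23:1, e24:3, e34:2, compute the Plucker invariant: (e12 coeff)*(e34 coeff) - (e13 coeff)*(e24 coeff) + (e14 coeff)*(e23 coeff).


Plucker relation: af - be + cd
a*f = 4*2 = 8
b*e = (-1)*3 = -3
c*d = 3*1 = 3
af - be + cd = 8 - (-3) + 3
= 14


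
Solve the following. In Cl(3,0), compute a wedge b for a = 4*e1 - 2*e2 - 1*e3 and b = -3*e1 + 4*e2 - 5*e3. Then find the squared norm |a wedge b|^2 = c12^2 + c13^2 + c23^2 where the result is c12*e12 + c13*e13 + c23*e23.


a wedge b = (a1*b2 - a2*b1)*e12 + (a1*b3 - a3*b1)*e13 + (a2*b3 - a3*b2)*e23
e12 coeff: 4*4 - (-2)*(-3) = 16 - 6 = 10
e13 coeff: 4*(-5) - (-1)*(-3) = -20 - 3 = -23
e23 coeff: (-2)*(-5) - (-1)*4 = 10 - (-4) = 14
|a wedge b|^2 = 10^2 + (-23)^2 + 14^2
= 100 + 529 + 196
= 825


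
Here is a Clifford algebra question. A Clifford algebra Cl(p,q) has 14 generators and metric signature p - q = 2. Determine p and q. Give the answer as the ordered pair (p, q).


We need p + q = 14 and p - q = 2.
Adding: 2p = 14 + 2 = 16, so p = 8.
Then q = 14 - 8 = 6.
(p, q) = (8, 6)


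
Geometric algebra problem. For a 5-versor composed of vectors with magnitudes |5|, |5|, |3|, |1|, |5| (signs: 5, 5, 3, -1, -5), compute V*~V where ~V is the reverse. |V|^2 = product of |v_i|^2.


Each vector v_i has |v_i|^2 = s_i^2
Squared scales: 5^2 = 25, 5^2 = 25, 3^2 = 9, (-1)^2 = 1, (-5)^2 = 25
|V|^2 = 25 * 25 * 9 * 1 * 25
= 140625


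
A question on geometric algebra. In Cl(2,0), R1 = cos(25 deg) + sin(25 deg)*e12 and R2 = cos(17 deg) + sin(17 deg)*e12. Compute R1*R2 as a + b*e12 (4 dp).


Same-plane rotors commute and their half-angles add:
R1*R2 = cos(a1 + a2) + sin(a1 + a2)*e12.
a1 + a2 = 25 + 17 = 42 deg
cos(42 deg) = 0.7431
sin(42 deg) = 0.6691
R1*R2 = 0.7431 + 0.6691*e12


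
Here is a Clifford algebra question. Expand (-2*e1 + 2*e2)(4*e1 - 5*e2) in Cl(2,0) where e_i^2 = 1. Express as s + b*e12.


Expand: (-2*e1 + 2*e2)(4*e1 - 5*e2)
= (-2)*4*e1e1 + (-2)*(-5)*e1e2 + 2*4*e2e1 + 2*(-5)*e2e2
Using e1^2 = e2^2 = 1, e2e1 = -e1e2:
Scalar part s = (-2)*4 + 2*(-5) = -8 + (-10) = -18
Bivector part b = (-2)*(-5) - 2*4 = 10 - 8 = 2
uv = -18 + 2*e12


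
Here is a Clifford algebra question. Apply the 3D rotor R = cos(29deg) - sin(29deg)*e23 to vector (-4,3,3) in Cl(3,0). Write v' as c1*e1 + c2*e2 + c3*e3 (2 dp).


Rotor R = cos(29deg) - sin(29deg)*e23
Rotation angle theta = 2 * 29 = 58 degrees in the e23 plane (e2 -> e3).
The component perpendicular to the plane (e1) is invariant: v'_1 = v1 = -4.00
cos(58deg) = 0.5299, sin(58deg) = 0.8480
v'_2 = v2*cos(theta) - v3*sin(theta) = 3*0.5299 - 3*0.8480 = -0.95
v'_3 = v2*sin(theta) + v3*cos(theta) = 3*0.8480 + 3*0.5299 = 4.13
v' = -4.00*e1 - 0.95*e2 + 4.13*e3


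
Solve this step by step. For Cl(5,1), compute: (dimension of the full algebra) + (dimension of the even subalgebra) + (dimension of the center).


n = 5 + 1 = 6
Total dim = 2^6 = 64
Even subalgebra dim = 2^5 = 32
n is even, so center dim = 1
Sum = 64 + 32 + 1 = 97


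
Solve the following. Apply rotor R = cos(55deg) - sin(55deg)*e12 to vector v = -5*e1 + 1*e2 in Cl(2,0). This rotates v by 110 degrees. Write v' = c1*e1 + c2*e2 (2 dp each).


Rotor R = cos(55deg) - sin(55deg)*e12
Rotation angle theta = 2 * 55 = 110 degrees
v' = R*v*~R rotates v by theta.
cos(110deg) = -0.3420, sin(110deg) = 0.9397
v'_1 = -5*cos(110deg) - 1*sin(110deg)
= -5*(-0.3420) - 1*0.9397
= 0.77
v'_2 = -5*sin(110deg) + 1*cos(110deg)
= -5*0.9397 + 1*(-0.3420)
= -5.04
v' = 0.77*e1 - 5.04*e2


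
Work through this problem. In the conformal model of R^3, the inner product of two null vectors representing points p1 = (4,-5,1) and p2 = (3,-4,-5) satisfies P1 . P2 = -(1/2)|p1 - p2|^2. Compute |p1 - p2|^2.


p1 - p2 = (1, -1, 6)
|p1 - p2|^2 = 1^2 + (-1)^2 + 6^2
= 1 + 1 + 36
= 38


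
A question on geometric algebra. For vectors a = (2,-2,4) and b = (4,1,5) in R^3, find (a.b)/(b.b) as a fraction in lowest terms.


Projection coefficient = (a . b) / (b . b)
a . b = 2*4 + (-2)*1 + 4*5
= 8 + (-2) + 20 = 26
b . b = 4^2 + 1^2 + 5^2
= 16 + 1 + 25 = 42
Coefficient = 26/42
In lowest terms: 13/21


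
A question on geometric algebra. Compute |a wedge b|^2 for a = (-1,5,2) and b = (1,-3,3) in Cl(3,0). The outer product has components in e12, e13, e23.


a wedge b = (a1*b2 - a2*b1)*e12 + (a1*b3 - a3*b1)*e13 + (a2*b3 - a3*b2)*e23
e12 coeff: (-1)*(-3) - 5*1 = 3 - 5 = -2
e13 coeff: (-1)*3 - 2*1 = -3 - 2 = -5
e23 coeff: 5*3 - 2*(-3) = 15 - (-6) = 21
|a wedge b|^2 = (-2)^2 + (-5)^2 + 21^2
= 4 + 25 + 441
= 470


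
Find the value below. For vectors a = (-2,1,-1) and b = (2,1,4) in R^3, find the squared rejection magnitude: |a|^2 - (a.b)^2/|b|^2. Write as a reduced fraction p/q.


|a|^2 = (-2)^2 + 1^2 + (-1)^2 = 6
|b|^2 = 2^2 + 1^2 + 4^2 = 21
a . b = (-2)*2 + 1*1 + (-1)*4 = -7
(a.b)^2 = (-7)^2 = 49
|rej|^2 = 6 - 49/21
= (126 - 49)/21
= 77/21
In lowest terms: 11/3


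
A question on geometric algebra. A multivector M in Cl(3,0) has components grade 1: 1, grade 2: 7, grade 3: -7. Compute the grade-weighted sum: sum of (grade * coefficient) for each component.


Grade-weighted sum = sum of grade_k * coefficient_k
1*1 = 1
2*7 = 14
3*(-7) = -21
Total = 1 + 14 + (-21) = -6
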